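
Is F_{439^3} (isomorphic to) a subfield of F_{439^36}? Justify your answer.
Yes: F_{439^3} is a subfield of F_{439^36}

F_{p^m} embeds in F_{p^n} iff m | n (since F_{p^n} is the splitting field of x^(p^n) - x, and F_{p^m} ⊂ F_{p^n} forces p^n to be a power of p^m, i.e. m | n; conversely if m | n then every root of x^(p^m) - x is a root of x^(p^n) - x). Here 3 | 36 (since 36 = 12·3), so F_{439^3} is a subfield of F_{439^36}, and [F_{439^36} : F_{439^3}] = 36/3 = 12.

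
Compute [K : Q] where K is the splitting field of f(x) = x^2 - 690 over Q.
[K : Q] = 2

f(x) = x^2 - 690 factors as (x - √690)(x + √690). The splitting field is K = Q(√690). Since 690 is squarefree and > 1, it is not a perfect square, so x^2 - 690 is irreducible over Q and [Q(√690) : Q] = 2. Hence [K : Q] = 2.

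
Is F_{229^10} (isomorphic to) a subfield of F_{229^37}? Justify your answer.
No: F_{229^10} is not a subfield of F_{229^37}

F_{p^m} embeds in F_{p^n} iff m | n. Here 10 ∤ 37 (since 37 = 3·10 + 7 with remainder 7 ≠ 0), so F_{229^10} is not a subfield of F_{229^37}. Equivalently: if it were, the tower law would give 10 = [F_{229^10}:F_229] dividing [F_{229^37}:F_229] = 37, contradiction.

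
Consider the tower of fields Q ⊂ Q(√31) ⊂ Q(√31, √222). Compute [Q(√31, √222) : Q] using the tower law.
[Q(√31, √222) : Q] = 4

[Q(√31):Q] = 2 (min poly x^2 - 31, irreducible since 31 is squarefree > 1). For the top step, suppose √222 ∈ Q(√31), say √222 = c + d√31 with c, d ∈ Q. Squaring: 222 = c^2 + 31d^2 + 2cd√31. Since √31 ∉ Q this forces 2cd = 0. If d = 0 then √222 = c ∈ Q, contradicting 222 squarefree > 1. If c = 0 then 222 = 31d^2, so 31·222 = (31d)^2 is a perfect square in Q — but 31·222 = 6882 is not a perfect square (since 31 and 222 are distinct squarefree integers). Contradiction. Hence √222 ∉ Q(√31), so x^2 - 222 stays irreducible over Q(√31) and [Q(√31, √222) : Q(√31)] = 2. By the tower law, [Q(√31, √222) : Q] = 2 · 2 = 4.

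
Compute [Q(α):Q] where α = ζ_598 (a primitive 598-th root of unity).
[Q(α):Q] = 264

The minimal polynomial of ζ_598 over Q is the 598-th cyclotomic polynomial Φ_598(x), which is irreducible over Q and has degree φ(598) = 264. Hence [Q(α):Q] = φ(598) = 264.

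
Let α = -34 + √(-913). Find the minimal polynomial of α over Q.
m_α(x) = x^2 + 68x + 2069

From α + 34 = √(-913), squaring gives (α + 34)^2 = -913, i.e. α^2 + 68α + 1156 = -913, so α^2 + 68α + 2069 = 0. The discriminant of x^2 + 68x + 2069 is (68)^2 - 4·(2069) = 4624 - 8276 = -3652, and 4·(-913) is not a perfect square in Q since -913 is squarefree and ≠ 1. Hence x^2 + 68x + 2069 is irreducible over Q and is the minimal polynomial of α.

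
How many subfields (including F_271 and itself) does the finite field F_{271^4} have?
F_{271^4} has 3 subfields

The subfields of F_{p^n} are exactly the fields F_{p^d} for d | n (each is the fixed field of the unique index-d subgroup of Gal(F_{p^n}/F_p) ≅ Z/nZ). The divisors of n = 4 are {1, 2, 4}, giving 3 subfields: F_{271^1}, F_{271^2}, F_{271^4}.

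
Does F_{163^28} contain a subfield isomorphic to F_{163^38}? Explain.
No: F_{163^38} is not a subfield of F_{163^28}

F_{p^m} embeds in F_{p^n} iff m | n. Here 38 ∤ 28 (since 28 = 0·38 + 28 with remainder 28 ≠ 0), so F_{163^38} is not a subfield of F_{163^28}. Equivalently: if it were, the tower law would give 38 = [F_{163^38}:F_163] dividing [F_{163^28}:F_163] = 28, contradiction.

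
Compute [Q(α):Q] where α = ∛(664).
[Q(α):Q] = 3

The minimal polynomial of α is x^3 - 664, irreducible over Q since 664 is not a perfect cube (so x^3 - 664 has no rational root). Hence [Q(α):Q] = deg(m_α) = 3.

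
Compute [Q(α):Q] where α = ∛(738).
[Q(α):Q] = 3

The minimal polynomial of α is x^3 - 738, irreducible over Q since 738 is not a perfect cube (so x^3 - 738 has no rational root). Hence [Q(α):Q] = deg(m_α) = 3.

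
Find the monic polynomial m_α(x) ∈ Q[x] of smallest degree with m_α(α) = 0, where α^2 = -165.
m_α(x) = x^2 + 165

α satisfies α^2 + 165 = 0, so x^2 + 165 annihilates α. Since d = -165 is squarefree and ≠ 1, it is not a perfect square in Q, so x^2 + 165 has no rational root and is therefore irreducible over Q (a degree-2 polynomial over a field is irreducible iff it has no root). Hence m_α(x) = x^2 + 165.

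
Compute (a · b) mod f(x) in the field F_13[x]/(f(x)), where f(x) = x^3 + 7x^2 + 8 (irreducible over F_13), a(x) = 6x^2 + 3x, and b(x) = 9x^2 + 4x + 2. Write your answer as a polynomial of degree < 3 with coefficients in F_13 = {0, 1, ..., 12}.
a · b ≡ 12x^2 + 3x + 3 (mod f(x))

Multiply in F_13[x]: a(x)·b(x) = (6x^2 + 3x)·(9x^2 + 4x + 2) = 2x^4 + 12x^3 + 11x^2 + 6x. This has degree ≥ 3, so divide by f(x) over F_13: 2x^4 + 12x^3 + 11x^2 + 6x = (2x + 11)·(x^3 + 7x^2 + 8) + (12x^2 + 3x + 3). Hence a·b ≡ 12x^2 + 3x + 3 (mod f). (F_13[x]/(f) is a field with 13^3 = 2197 elements since f is irreducible of degree 3.)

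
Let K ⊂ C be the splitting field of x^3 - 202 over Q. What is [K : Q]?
[K : Q] = 6

The roots of x^3 - 202 are ∛202, ω∛202, ω^2∛202 where ω = e^(2πi/3) is a primitive cube root of unity, so K = Q(∛202, ω). Now [Q(∛202):Q] = 3 (since 202 is not a perfect cube, x^3 - 202 is irreducible) and [Q(ω):Q] = 2. Both 2 and 3 divide [K:Q], and [K:Q] ≤ 3·2 = 6, so [K:Q] = 6. (Equivalently: Q(∛202) ⊂ R but ω ∉ R, so [K : Q(∛202)] = 2.)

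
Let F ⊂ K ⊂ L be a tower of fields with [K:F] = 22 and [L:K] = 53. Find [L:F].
[L:F] = 1166

The tower law says that for any tower of field extensions F ⊂ K ⊂ L with finite degrees, [L:F] = [L:K] · [K:F]. Here this gives [L:F] = 53 · 22 = 1166.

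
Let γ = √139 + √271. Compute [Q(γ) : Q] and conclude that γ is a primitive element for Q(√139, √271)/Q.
[Q(γ) : Q] = 4 (equivalently, Q(γ) = Q(√139, √271))

Obviously Q(γ) ⊆ Q(√139, √271), and [Q(√139, √271):Q] = 4 (since 139, 271 are distinct squarefree integers > 1 with 37669 not a perfect square). To show equality we compute the minimal polynomial of γ. From γ = √139 + √271: γ^2 = 139 + 2√(37669) + 271 = 410 + 2√(37669), so γ^2 - 410 = 2√(37669); squaring, (γ^2 - 410)^2 = 4·37669, i.e. γ^4 - 820γ^2 + 168100 - 150676 = 0, i.e. γ^4 - 820γ^2 + 17424 = 0. So γ is a root of x^4 - 820x^2 + 17424. This polynomial is irreducible over Q: it has no rational root (each ±√139 ± √271 is irrational), and any factorization into two quadratics over Q would force √(37669) ∈ Q (pairing opposite roots) or √139, √271 ∈ Q (other pairings), all impossible. Hence [Q(γ):Q] = 4 = [Q(√139, √271):Q], so Q(γ) = Q(√139, √271).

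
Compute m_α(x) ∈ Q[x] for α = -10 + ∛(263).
m_α(x) = x^3 + 30x^2 + 300x + 737

Set β = α + 10 = ∛(263), so β^3 = 263. Then (α + 10)^3 - 263 = 0, i.e. α is a root of g(x) = (x + 10)^3 - 263 = x^3 + 30x^2 + 300x + 737. Since g(x) = h(x + 10) where h(x) = x^3 - 263, and h is irreducible over Q (because 263 is not a perfect cube, so h has no rational root, and a monic cubic with no rational root is irreducible), g is also irreducible (irreducibility is preserved under the substitution x → x + 10). Hence m_α(x) = x^3 + 30x^2 + 300x + 737.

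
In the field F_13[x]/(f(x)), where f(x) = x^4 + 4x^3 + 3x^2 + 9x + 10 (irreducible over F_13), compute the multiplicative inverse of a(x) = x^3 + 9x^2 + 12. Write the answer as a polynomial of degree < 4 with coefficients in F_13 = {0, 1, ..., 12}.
a(x)^(-1) ≡ 10x^3 + 9x^2 + 10x + 7 (mod f(x))

Since f is irreducible over F_13, F_13[x]/(f) is a field and a(x) ≠ 0 has an inverse. Apply the extended Euclidean algorithm to f(x) and a(x) in F_13[x]: f(x) = (x + 8)·a(x) + (9x^2 + 10x + 5);  a(x) = (3x + 2)·(9x^2 + 10x + 5) + (4x + 2);  (9x^2 + 10x + 5) = (12x + 3)·(4x + 2) + (12). The last nonzero remainder is the constant 12 = gcd(f, a) in F_13. Back-substituting through the division chain expresses 12 = s(x)·a(x) + t(x)·f(x) with s(x) ≡ 3x^3 + 4x^2 + 3x + 6 (mod f), so (3x^3 + 4x^2 + 3x + 6)·a(x) ≡ 12 (mod f). Multiplying by 12^(-1) ≡ 12 in F_13 gives a(x)^(-1) ≡ 12·(3x^3 + 4x^2 + 3x + 6) ≡ 10x^3 + 9x^2 + 10x + 7 (mod f). Check: (x^3 + 9x^2 + 12)·(10x^3 + 9x^2 + 10x + 7) = 10x^6 + 8x^5 + 9x^3 + 2x^2 + 3x + 6 ≡ 1 (mod x^4 + 4x^3 + 3x^2 + 9x + 10).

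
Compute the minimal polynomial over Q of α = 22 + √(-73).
m_α(x) = x^2 - 44x + 557

From α - 22 = √(-73), squaring gives (α - 22)^2 = -73, i.e. α^2 - 44α + 484 = -73, so α^2 - 44α + 557 = 0. The discriminant of x^2 - 44x + 557 is (-44)^2 - 4·(557) = 1936 - 2228 = -292, and 4·(-73) is not a perfect square in Q since -73 is squarefree and ≠ 1. Hence x^2 - 44x + 557 is irreducible over Q and is the minimal polynomial of α.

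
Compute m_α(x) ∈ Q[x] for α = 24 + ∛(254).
m_α(x) = x^3 - 72x^2 + 1728x - 14078

Set β = α - 24 = ∛(254), so β^3 = 254. Then (α - 24)^3 - 254 = 0, i.e. α is a root of g(x) = (x - 24)^3 - 254 = x^3 - 72x^2 + 1728x - 14078. Since g(x) = h(x - 24) where h(x) = x^3 - 254, and h is irreducible over Q (because 254 is not a perfect cube, so h has no rational root, and a monic cubic with no rational root is irreducible), g is also irreducible (irreducibility is preserved under the substitution x → x - 24). Hence m_α(x) = x^3 - 72x^2 + 1728x - 14078.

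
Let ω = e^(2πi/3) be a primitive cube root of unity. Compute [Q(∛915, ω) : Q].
[Q(∛915, ω) : Q] = 6

[Q(∛915):Q] = 3 (min poly x^3 - 915, irreducible since 915 is not a perfect cube). [Q(ω):Q] = 2 (min poly x^2 + x + 1). Since Q(∛915) ⊂ R and ω ∉ R, we have ω ∉ Q(∛915), so x^2 + x + 1 remains irreducible over Q(∛915) and [Q(∛915, ω) : Q(∛915)] = 2. By the tower law, [Q(∛915, ω) : Q] = 3 · 2 = 6. (In fact Q(∛915, ω) is the splitting field of x^3 - 915 over Q.)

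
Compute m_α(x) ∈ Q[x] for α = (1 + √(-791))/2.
m_α(x) = x^2 - x + 198

From 2α - 1 = √(-791), squaring gives (2α - 1)^2 = -791, i.e. 4α^2 - 4α + 1 = -791, so α^2 - α + (1 + 791)/4 = 0. Since -791 ≡ 1 (mod 4), (1 + 791)/4 = 198 ∈ Z. The polynomial x^2 - x + 198 has discriminant 1 - 4·(198) = -791, which is not a perfect square in Q (d = -791 is squarefree and ≠ 1), so x^2 - x + 198 is irreducible over Q. It is the minimal polynomial of α.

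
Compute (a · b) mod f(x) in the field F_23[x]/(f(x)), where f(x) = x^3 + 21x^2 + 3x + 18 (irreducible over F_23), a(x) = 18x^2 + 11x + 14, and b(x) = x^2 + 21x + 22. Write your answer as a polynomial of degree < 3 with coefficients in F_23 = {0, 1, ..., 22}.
a · b ≡ 11x^2 + 18x + 18 (mod f(x))

Multiply in F_23[x]: a(x)·b(x) = (18x^2 + 11x + 14)·(x^2 + 21x + 22) = 18x^4 + 21x^3 + 20x^2 + 7x + 9. This has degree ≥ 3, so divide by f(x) over F_23: 18x^4 + 21x^3 + 20x^2 + 7x + 9 = (18x + 11)·(x^3 + 21x^2 + 3x + 18) + (11x^2 + 18x + 18). Hence a·b ≡ 11x^2 + 18x + 18 (mod f). (F_23[x]/(f) is a field with 23^3 = 12167 elements since f is irreducible of degree 3.)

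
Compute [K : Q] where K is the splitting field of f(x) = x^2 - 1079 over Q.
[K : Q] = 2

f(x) = x^2 - 1079 factors as (x - √1079)(x + √1079). The splitting field is K = Q(√1079). Since 1079 is squarefree and > 1, it is not a perfect square, so x^2 - 1079 is irreducible over Q and [Q(√1079) : Q] = 2. Hence [K : Q] = 2.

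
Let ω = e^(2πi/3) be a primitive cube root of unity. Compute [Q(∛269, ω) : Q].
[Q(∛269, ω) : Q] = 6

[Q(∛269):Q] = 3 (min poly x^3 - 269, irreducible since 269 is not a perfect cube). [Q(ω):Q] = 2 (min poly x^2 + x + 1). Since Q(∛269) ⊂ R and ω ∉ R, we have ω ∉ Q(∛269), so x^2 + x + 1 remains irreducible over Q(∛269) and [Q(∛269, ω) : Q(∛269)] = 2. By the tower law, [Q(∛269, ω) : Q] = 3 · 2 = 6. (In fact Q(∛269, ω) is the splitting field of x^3 - 269 over Q.)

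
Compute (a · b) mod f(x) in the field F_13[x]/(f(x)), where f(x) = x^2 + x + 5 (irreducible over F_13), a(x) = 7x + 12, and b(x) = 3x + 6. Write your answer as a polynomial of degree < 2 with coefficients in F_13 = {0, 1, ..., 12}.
a · b ≡ 5x + 6 (mod f(x))

Multiply in F_13[x]: a(x)·b(x) = (7x + 12)·(3x + 6) = 8x^2 + 7. This has degree ≥ 2, so divide by f(x) over F_13: 8x^2 + 7 = (8)·(x^2 + x + 5) + (5x + 6). Hence a·b ≡ 5x + 6 (mod f). (F_13[x]/(f) is a field with 13^2 = 169 elements since f is irreducible of degree 2.)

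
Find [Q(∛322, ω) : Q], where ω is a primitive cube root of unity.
[Q(∛322, ω) : Q] = 6

[Q(∛322):Q] = 3 (min poly x^3 - 322, irreducible since 322 is not a perfect cube). [Q(ω):Q] = 2 (min poly x^2 + x + 1). Since Q(∛322) ⊂ R and ω ∉ R, we have ω ∉ Q(∛322), so x^2 + x + 1 remains irreducible over Q(∛322) and [Q(∛322, ω) : Q(∛322)] = 2. By the tower law, [Q(∛322, ω) : Q] = 3 · 2 = 6. (In fact Q(∛322, ω) is the splitting field of x^3 - 322 over Q.)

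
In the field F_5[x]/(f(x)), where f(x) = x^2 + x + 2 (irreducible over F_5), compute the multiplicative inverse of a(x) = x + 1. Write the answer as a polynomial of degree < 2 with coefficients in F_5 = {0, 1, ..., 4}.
a(x)^(-1) ≡ 2x (mod f(x))

Since f is irreducible over F_5, F_5[x]/(f) is a field and a(x) ≠ 0 has an inverse. Apply the extended Euclidean algorithm to f(x) and a(x) in F_5[x]: f(x) = (x)·a(x) + (2). The last nonzero remainder is the constant 2 = gcd(f, a) in F_5. Back-substituting through the division chain expresses 2 = s(x)·a(x) + t(x)·f(x) with s(x) ≡ 4x (mod f), so (4x)·a(x) ≡ 2 (mod f). Multiplying by 2^(-1) ≡ 3 in F_5 gives a(x)^(-1) ≡ 3·(4x) ≡ 2x (mod f). Check: (x + 1)·(2x) = 2x^2 + 2x ≡ 1 (mod x^2 + x + 2).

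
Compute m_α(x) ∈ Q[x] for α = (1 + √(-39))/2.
m_α(x) = x^2 - x + 10

From 2α - 1 = √(-39), squaring gives (2α - 1)^2 = -39, i.e. 4α^2 - 4α + 1 = -39, so α^2 - α + (1 + 39)/4 = 0. Since -39 ≡ 1 (mod 4), (1 + 39)/4 = 10 ∈ Z. The polynomial x^2 - x + 10 has discriminant 1 - 4·(10) = -39, which is not a perfect square in Q (d = -39 is squarefree and ≠ 1), so x^2 - x + 10 is irreducible over Q. It is the minimal polynomial of α.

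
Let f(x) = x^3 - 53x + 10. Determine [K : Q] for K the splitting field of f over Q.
[K : Q] = 6

By the rational root test, any rational root of the monic integer polynomial f(x) = x^3 - 53x + 10 must be an integer dividing the constant term 10, i.e. one of ±{1, 2, 5, 10}. Evaluating: f(1) = -42, f(-1) = 62, f(2) = -88, f(-2) = 108, f(5) = -130, f(-5) = 150, f(10) = 480, f(-10) = -460; none is 0, so f has no rational root and is therefore irreducible over Q (a cubic with no linear factor over a field is irreducible). For an irreducible cubic, the Galois group is A_3 or S_3 according as the discriminant disc(f) = -4a^3 - 27b^2 = -4·(-53)^3 - 27·(10)^2 = 592808 is or is not a square in Q. Here disc(f) = 592808 is not a perfect square in Q, so the Galois group of f over Q is not contained in A_3 and must be all of S_3. The splitting field has degree |S_3| = 6 over Q, so [K : Q] = 6.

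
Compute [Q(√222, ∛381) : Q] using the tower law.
[Q(√222, ∛381) : Q] = 6

Let L = Q(√222, ∛381). Since Q(√222) ⊂ L and [Q(√222):Q] = 2, the tower law gives 2 | [L:Q]. Likewise Q(∛381) ⊂ L with [Q(∛381):Q] = 3 (because 381 is not a perfect cube), so 3 | [L:Q]. As gcd(2,3) = 1, [L:Q] is divisible by 6. Conversely L is generated over Q by √222 and ∛381, so [L:Q] ≤ 2·3 = 6. Therefore [Q(√222, ∛381) : Q] = 6.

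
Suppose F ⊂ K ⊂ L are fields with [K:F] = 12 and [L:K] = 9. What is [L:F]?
[L:F] = 108

The tower law says that for any tower of field extensions F ⊂ K ⊂ L with finite degrees, [L:F] = [L:K] · [K:F]. Here this gives [L:F] = 9 · 12 = 108.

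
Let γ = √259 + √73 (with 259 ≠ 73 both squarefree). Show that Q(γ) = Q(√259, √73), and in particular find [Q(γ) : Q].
[Q(γ) : Q] = 4 (equivalently, Q(γ) = Q(√259, √73))

Obviously Q(γ) ⊆ Q(√259, √73), and [Q(√259, √73):Q] = 4 (since 259, 73 are distinct squarefree integers > 1 with 18907 not a perfect square). To show equality we compute the minimal polynomial of γ. From γ = √259 + √73: γ^2 = 259 + 2√(18907) + 73 = 332 + 2√(18907), so γ^2 - 332 = 2√(18907); squaring, (γ^2 - 332)^2 = 4·18907, i.e. γ^4 - 664γ^2 + 110224 - 75628 = 0, i.e. γ^4 - 664γ^2 + 34596 = 0. So γ is a root of x^4 - 664x^2 + 34596. This polynomial is irreducible over Q: it has no rational root (each ±√259 ± √73 is irrational), and any factorization into two quadratics over Q would force √(18907) ∈ Q (pairing opposite roots) or √259, √73 ∈ Q (other pairings), all impossible. Hence [Q(γ):Q] = 4 = [Q(√259, √73):Q], so Q(γ) = Q(√259, √73).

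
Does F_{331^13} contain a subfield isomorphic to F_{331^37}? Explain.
No: F_{331^37} is not a subfield of F_{331^13}

F_{p^m} embeds in F_{p^n} iff m | n. Here 37 ∤ 13 (since 13 = 0·37 + 13 with remainder 13 ≠ 0), so F_{331^37} is not a subfield of F_{331^13}. Equivalently: if it were, the tower law would give 37 = [F_{331^37}:F_331] dividing [F_{331^13}:F_331] = 13, contradiction.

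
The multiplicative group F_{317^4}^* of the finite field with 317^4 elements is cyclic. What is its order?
|F_{317^4}^*| = 10098039120

F_{317^4} has 317^4 = 10098039121 elements; its multiplicative group consists of all nonzero elements, so |F_{317^4}^*| = 10098039121 - 1 = 10098039120. (It is cyclic since any finite subgroup of the multiplicative group of a field is cyclic.)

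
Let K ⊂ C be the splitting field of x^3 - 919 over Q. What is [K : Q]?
[K : Q] = 6

The roots of x^3 - 919 are ∛919, ω∛919, ω^2∛919 where ω = e^(2πi/3) is a primitive cube root of unity, so K = Q(∛919, ω). Now [Q(∛919):Q] = 3 (since 919 is not a perfect cube, x^3 - 919 is irreducible) and [Q(ω):Q] = 2. Both 2 and 3 divide [K:Q], and [K:Q] ≤ 3·2 = 6, so [K:Q] = 6. (Equivalently: Q(∛919) ⊂ R but ω ∉ R, so [K : Q(∛919)] = 2.)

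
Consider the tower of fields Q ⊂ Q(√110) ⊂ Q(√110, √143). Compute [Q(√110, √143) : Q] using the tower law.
[Q(√110, √143) : Q] = 4

[Q(√110):Q] = 2 (min poly x^2 - 110, irreducible since 110 is squarefree > 1). For the top step, suppose √143 ∈ Q(√110), say √143 = c + d√110 with c, d ∈ Q. Squaring: 143 = c^2 + 110d^2 + 2cd√110. Since √110 ∉ Q this forces 2cd = 0. If d = 0 then √143 = c ∈ Q, contradicting 143 squarefree > 1. If c = 0 then 143 = 110d^2, so 110·143 = (110d)^2 is a perfect square in Q — but 110·143 = 15730 is not a perfect square (since 110 and 143 are distinct squarefree integers). Contradiction. Hence √143 ∉ Q(√110), so x^2 - 143 stays irreducible over Q(√110) and [Q(√110, √143) : Q(√110)] = 2. By the tower law, [Q(√110, √143) : Q] = 2 · 2 = 4.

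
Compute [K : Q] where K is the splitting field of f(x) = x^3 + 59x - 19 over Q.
[K : Q] = 6

By the rational root test, any rational root of the monic integer polynomial f(x) = x^3 + 59x - 19 must be an integer dividing the constant term -19, i.e. one of ±{1, 19}. Evaluating: f(1) = 41, f(-1) = -79, f(19) = 7961, f(-19) = -7999; none is 0, so f has no rational root and is therefore irreducible over Q (a cubic with no linear factor over a field is irreducible). For an irreducible cubic, the Galois group is A_3 or S_3 according as the discriminant disc(f) = -4a^3 - 27b^2 = -4·(59)^3 - 27·(-19)^2 = -831263 is or is not a square in Q. Here disc(f) = -831263 is not a perfect square in Q, so the Galois group of f over Q is not contained in A_3 and must be all of S_3. The splitting field has degree |S_3| = 6 over Q, so [K : Q] = 6.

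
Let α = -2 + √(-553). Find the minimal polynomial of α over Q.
m_α(x) = x^2 + 4x + 557

From α + 2 = √(-553), squaring gives (α + 2)^2 = -553, i.e. α^2 + 4α + 4 = -553, so α^2 + 4α + 557 = 0. The discriminant of x^2 + 4x + 557 is (4)^2 - 4·(557) = 16 - 2228 = -2212, and 4·(-553) is not a perfect square in Q since -553 is squarefree and ≠ 1. Hence x^2 + 4x + 557 is irreducible over Q and is the minimal polynomial of α.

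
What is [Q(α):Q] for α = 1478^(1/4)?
[Q(α):Q] = 4

α is a root of x^4 - 1478. By Eisenstein's criterion at the prime p = 2 (which divides the constant term 1478 but p^2 = 4 does not, since 1478 is squarefree), x^4 - 1478 is irreducible over Q. Hence [Q(α):Q] = 4.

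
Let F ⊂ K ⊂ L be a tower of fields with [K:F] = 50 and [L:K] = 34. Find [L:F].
[L:F] = 1700

The tower law says that for any tower of field extensions F ⊂ K ⊂ L with finite degrees, [L:F] = [L:K] · [K:F]. Here this gives [L:F] = 34 · 50 = 1700.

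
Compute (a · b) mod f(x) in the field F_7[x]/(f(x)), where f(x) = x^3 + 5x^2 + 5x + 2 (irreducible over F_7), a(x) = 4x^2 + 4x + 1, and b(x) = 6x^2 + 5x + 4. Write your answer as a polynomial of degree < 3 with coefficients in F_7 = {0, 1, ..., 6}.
a · b ≡ x^2 + 3x + 2 (mod f(x))

Multiply in F_7[x]: a(x)·b(x) = (4x^2 + 4x + 1)·(6x^2 + 5x + 4) = 3x^4 + 2x^3 + 4. This has degree ≥ 3, so divide by f(x) over F_7: 3x^4 + 2x^3 + 4 = (3x + 1)·(x^3 + 5x^2 + 5x + 2) + (x^2 + 3x + 2). Hence a·b ≡ x^2 + 3x + 2 (mod f). (F_7[x]/(f) is a field with 7^3 = 343 elements since f is irreducible of degree 3.)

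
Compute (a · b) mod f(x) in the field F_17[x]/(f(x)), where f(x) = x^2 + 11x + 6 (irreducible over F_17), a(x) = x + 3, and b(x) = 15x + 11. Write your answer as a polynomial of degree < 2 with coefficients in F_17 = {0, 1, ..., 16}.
a · b ≡ 10x + 11 (mod f(x))

Multiply in F_17[x]: a(x)·b(x) = (x + 3)·(15x + 11) = 15x^2 + 5x + 16. This has degree ≥ 2, so divide by f(x) over F_17: 15x^2 + 5x + 16 = (15)·(x^2 + 11x + 6) + (10x + 11). Hence a·b ≡ 10x + 11 (mod f). (F_17[x]/(f) is a field with 17^2 = 289 elements since f is irreducible of degree 2.)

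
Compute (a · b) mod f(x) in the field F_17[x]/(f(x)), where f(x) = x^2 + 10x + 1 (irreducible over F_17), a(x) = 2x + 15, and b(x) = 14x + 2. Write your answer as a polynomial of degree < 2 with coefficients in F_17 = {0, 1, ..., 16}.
a · b ≡ 2x + 2 (mod f(x))

Multiply in F_17[x]: a(x)·b(x) = (2x + 15)·(14x + 2) = 11x^2 + 10x + 13. This has degree ≥ 2, so divide by f(x) over F_17: 11x^2 + 10x + 13 = (11)·(x^2 + 10x + 1) + (2x + 2). Hence a·b ≡ 2x + 2 (mod f). (F_17[x]/(f) is a field with 17^2 = 289 elements since f is irreducible of degree 2.)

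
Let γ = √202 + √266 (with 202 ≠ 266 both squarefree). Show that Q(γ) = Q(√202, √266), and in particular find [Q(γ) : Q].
[Q(γ) : Q] = 4 (equivalently, Q(γ) = Q(√202, √266))

Obviously Q(γ) ⊆ Q(√202, √266), and [Q(√202, √266):Q] = 4 (since 202, 266 are distinct squarefree integers > 1 with 53732 not a perfect square). To show equality we compute the minimal polynomial of γ. From γ = √202 + √266: γ^2 = 202 + 2√(53732) + 266 = 468 + 2√(53732), so γ^2 - 468 = 2√(53732); squaring, (γ^2 - 468)^2 = 4·53732, i.e. γ^4 - 936γ^2 + 219024 - 214928 = 0, i.e. γ^4 - 936γ^2 + 4096 = 0. So γ is a root of x^4 - 936x^2 + 4096. This polynomial is irreducible over Q: it has no rational root (each ±√202 ± √266 is irrational), and any factorization into two quadratics over Q would force √(53732) ∈ Q (pairing opposite roots) or √202, √266 ∈ Q (other pairings), all impossible. Hence [Q(γ):Q] = 4 = [Q(√202, √266):Q], so Q(γ) = Q(√202, √266).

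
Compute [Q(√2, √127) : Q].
[Q(√2, √127) : Q] = 4

[Q(√2):Q] = 2 (min poly x^2 - 2, irreducible since 2 is squarefree > 1). For the top step, suppose √127 ∈ Q(√2), say √127 = c + d√2 with c, d ∈ Q. Squaring: 127 = c^2 + 2d^2 + 2cd√2. Since √2 ∉ Q this forces 2cd = 0. If d = 0 then √127 = c ∈ Q, contradicting 127 squarefree > 1. If c = 0 then 127 = 2d^2, so 2·127 = (2d)^2 is a perfect square in Q — but 2·127 = 254 is not a perfect square (since 2 and 127 are distinct squarefree integers). Contradiction. Hence √127 ∉ Q(√2), so x^2 - 127 stays irreducible over Q(√2) and [Q(√2, √127) : Q(√2)] = 2. By the tower law, [Q(√2, √127) : Q] = 2 · 2 = 4.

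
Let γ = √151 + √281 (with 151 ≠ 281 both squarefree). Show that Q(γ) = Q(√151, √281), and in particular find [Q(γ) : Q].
[Q(γ) : Q] = 4 (equivalently, Q(γ) = Q(√151, √281))

Obviously Q(γ) ⊆ Q(√151, √281), and [Q(√151, √281):Q] = 4 (since 151, 281 are distinct squarefree integers > 1 with 42431 not a perfect square). To show equality we compute the minimal polynomial of γ. From γ = √151 + √281: γ^2 = 151 + 2√(42431) + 281 = 432 + 2√(42431), so γ^2 - 432 = 2√(42431); squaring, (γ^2 - 432)^2 = 4·42431, i.e. γ^4 - 864γ^2 + 186624 - 169724 = 0, i.e. γ^4 - 864γ^2 + 16900 = 0. So γ is a root of x^4 - 864x^2 + 16900. This polynomial is irreducible over Q: it has no rational root (each ±√151 ± √281 is irrational), and any factorization into two quadratics over Q would force √(42431) ∈ Q (pairing opposite roots) or √151, √281 ∈ Q (other pairings), all impossible. Hence [Q(γ):Q] = 4 = [Q(√151, √281):Q], so Q(γ) = Q(√151, √281).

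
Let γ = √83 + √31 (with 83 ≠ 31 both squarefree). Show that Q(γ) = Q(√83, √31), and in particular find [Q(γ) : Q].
[Q(γ) : Q] = 4 (equivalently, Q(γ) = Q(√83, √31))

Obviously Q(γ) ⊆ Q(√83, √31), and [Q(√83, √31):Q] = 4 (since 83, 31 are distinct squarefree integers > 1 with 2573 not a perfect square). To show equality we compute the minimal polynomial of γ. From γ = √83 + √31: γ^2 = 83 + 2√(2573) + 31 = 114 + 2√(2573), so γ^2 - 114 = 2√(2573); squaring, (γ^2 - 114)^2 = 4·2573, i.e. γ^4 - 228γ^2 + 12996 - 10292 = 0, i.e. γ^4 - 228γ^2 + 2704 = 0. So γ is a root of x^4 - 228x^2 + 2704. This polynomial is irreducible over Q: it has no rational root (each ±√83 ± √31 is irrational), and any factorization into two quadratics over Q would force √(2573) ∈ Q (pairing opposite roots) or √83, √31 ∈ Q (other pairings), all impossible. Hence [Q(γ):Q] = 4 = [Q(√83, √31):Q], so Q(γ) = Q(√83, √31).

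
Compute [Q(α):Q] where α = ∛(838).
[Q(α):Q] = 3

The minimal polynomial of α is x^3 - 838, irreducible over Q since 838 is not a perfect cube (so x^3 - 838 has no rational root). Hence [Q(α):Q] = deg(m_α) = 3.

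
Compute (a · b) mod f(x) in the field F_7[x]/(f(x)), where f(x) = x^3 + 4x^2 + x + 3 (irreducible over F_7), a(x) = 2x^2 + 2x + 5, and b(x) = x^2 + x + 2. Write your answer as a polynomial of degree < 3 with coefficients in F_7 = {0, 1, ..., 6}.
a · b ≡ 4x^2 + 1 (mod f(x))

Multiply in F_7[x]: a(x)·b(x) = (2x^2 + 2x + 5)·(x^2 + x + 2) = 2x^4 + 4x^3 + 4x^2 + 2x + 3. This has degree ≥ 3, so divide by f(x) over F_7: 2x^4 + 4x^3 + 4x^2 + 2x + 3 = (2x + 3)·(x^3 + 4x^2 + x + 3) + (4x^2 + 1). Hence a·b ≡ 4x^2 + 1 (mod f). (F_7[x]/(f) is a field with 7^3 = 343 elements since f is irreducible of degree 3.)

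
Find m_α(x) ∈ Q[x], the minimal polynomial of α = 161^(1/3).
m_α(x) = x^3 - 161

α satisfies α^3 = 161, so x^3 - 161 annihilates α. By the rational root test, a rational root p/q (in lowest terms) of x^3 - 161 would satisfy p^3 = 161 q^3, forcing q = 1 and p^3 = 161; but 161 is not a perfect cube, contradiction. A monic cubic over Q with no rational root is irreducible (any nontrivial factorization would include a linear factor). Hence x^3 - 161 is the minimal polynomial of α, and in particular [Q(α):Q] = 3.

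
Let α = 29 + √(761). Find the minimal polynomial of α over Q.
m_α(x) = x^2 - 58x + 80

From α - 29 = √(761), squaring gives (α - 29)^2 = 761, i.e. α^2 - 58α + 841 = 761, so α^2 - 58α + 80 = 0. The discriminant of x^2 - 58x + 80 is (-58)^2 - 4·(80) = 3364 - 320 = 3044, and 4·(761) is not a perfect square in Q since 761 is squarefree and ≠ 1. Hence x^2 - 58x + 80 is irreducible over Q and is the minimal polynomial of α.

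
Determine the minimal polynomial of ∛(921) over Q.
m_α(x) = x^3 - 921

α satisfies α^3 = 921, so x^3 - 921 annihilates α. By the rational root test, a rational root p/q (in lowest terms) of x^3 - 921 would satisfy p^3 = 921 q^3, forcing q = 1 and p^3 = 921; but 921 is not a perfect cube, contradiction. A monic cubic over Q with no rational root is irreducible (any nontrivial factorization would include a linear factor). Hence x^3 - 921 is the minimal polynomial of α, and in particular [Q(α):Q] = 3.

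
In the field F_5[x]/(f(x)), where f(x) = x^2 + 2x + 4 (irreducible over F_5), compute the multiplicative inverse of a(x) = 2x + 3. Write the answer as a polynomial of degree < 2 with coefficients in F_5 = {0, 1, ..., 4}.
a(x)^(-1) ≡ x + 3 (mod f(x))

Since f is irreducible over F_5, F_5[x]/(f) is a field and a(x) ≠ 0 has an inverse. Apply the extended Euclidean algorithm to f(x) and a(x) in F_5[x]: f(x) = (3x + 4)·a(x) + (2). The last nonzero remainder is the constant 2 = gcd(f, a) in F_5. Back-substituting through the division chain expresses 2 = s(x)·a(x) + t(x)·f(x) with s(x) ≡ 2x + 1 (mod f), so (2x + 1)·a(x) ≡ 2 (mod f). Multiplying by 2^(-1) ≡ 3 in F_5 gives a(x)^(-1) ≡ 3·(2x + 1) ≡ x + 3 (mod f). Check: (2x + 3)·(x + 3) = 2x^2 + 4x + 4 ≡ 1 (mod x^2 + 2x + 4).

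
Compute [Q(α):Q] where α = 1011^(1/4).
[Q(α):Q] = 4

α is a root of x^4 - 1011. By Eisenstein's criterion at the prime p = 3 (which divides the constant term 1011 but p^2 = 9 does not, since 1011 is squarefree), x^4 - 1011 is irreducible over Q. Hence [Q(α):Q] = 4.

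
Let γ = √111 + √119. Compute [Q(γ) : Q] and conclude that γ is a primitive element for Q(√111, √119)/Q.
[Q(γ) : Q] = 4 (equivalently, Q(γ) = Q(√111, √119))

Obviously Q(γ) ⊆ Q(√111, √119), and [Q(√111, √119):Q] = 4 (since 111, 119 are distinct squarefree integers > 1 with 13209 not a perfect square). To show equality we compute the minimal polynomial of γ. From γ = √111 + √119: γ^2 = 111 + 2√(13209) + 119 = 230 + 2√(13209), so γ^2 - 230 = 2√(13209); squaring, (γ^2 - 230)^2 = 4·13209, i.e. γ^4 - 460γ^2 + 52900 - 52836 = 0, i.e. γ^4 - 460γ^2 + 64 = 0. So γ is a root of x^4 - 460x^2 + 64. This polynomial is irreducible over Q: it has no rational root (each ±√111 ± √119 is irrational), and any factorization into two quadratics over Q would force √(13209) ∈ Q (pairing opposite roots) or √111, √119 ∈ Q (other pairings), all impossible. Hence [Q(γ):Q] = 4 = [Q(√111, √119):Q], so Q(γ) = Q(√111, √119).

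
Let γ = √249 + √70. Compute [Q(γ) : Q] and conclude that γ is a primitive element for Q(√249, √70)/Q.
[Q(γ) : Q] = 4 (equivalently, Q(γ) = Q(√249, √70))

Obviously Q(γ) ⊆ Q(√249, √70), and [Q(√249, √70):Q] = 4 (since 249, 70 are distinct squarefree integers > 1 with 17430 not a perfect square). To show equality we compute the minimal polynomial of γ. From γ = √249 + √70: γ^2 = 249 + 2√(17430) + 70 = 319 + 2√(17430), so γ^2 - 319 = 2√(17430); squaring, (γ^2 - 319)^2 = 4·17430, i.e. γ^4 - 638γ^2 + 101761 - 69720 = 0, i.e. γ^4 - 638γ^2 + 32041 = 0. So γ is a root of x^4 - 638x^2 + 32041. This polynomial is irreducible over Q: it has no rational root (each ±√249 ± √70 is irrational), and any factorization into two quadratics over Q would force √(17430) ∈ Q (pairing opposite roots) or √249, √70 ∈ Q (other pairings), all impossible. Hence [Q(γ):Q] = 4 = [Q(√249, √70):Q], so Q(γ) = Q(√249, √70).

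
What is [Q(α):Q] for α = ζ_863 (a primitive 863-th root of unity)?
[Q(α):Q] = 862

The minimal polynomial of ζ_863 over Q is the 863-th cyclotomic polynomial Φ_863(x), which is irreducible over Q and has degree φ(863) = 862. Hence [Q(α):Q] = φ(863) = 862.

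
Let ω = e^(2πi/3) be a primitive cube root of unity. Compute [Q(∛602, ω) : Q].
[Q(∛602, ω) : Q] = 6

[Q(∛602):Q] = 3 (min poly x^3 - 602, irreducible since 602 is not a perfect cube). [Q(ω):Q] = 2 (min poly x^2 + x + 1). Since Q(∛602) ⊂ R and ω ∉ R, we have ω ∉ Q(∛602), so x^2 + x + 1 remains irreducible over Q(∛602) and [Q(∛602, ω) : Q(∛602)] = 2. By the tower law, [Q(∛602, ω) : Q] = 3 · 2 = 6. (In fact Q(∛602, ω) is the splitting field of x^3 - 602 over Q.)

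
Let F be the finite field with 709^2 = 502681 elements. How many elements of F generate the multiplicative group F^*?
There are φ(502680) = 129920 primitive elements

F_q^* is cyclic of order q - 1 = 502680. A cyclic group of order m has exactly φ(m) generators. Here m = 502680 = 2^3 · 3 · 5 · 59 · 71, so the number of primitive elements is φ(502680) = 129920.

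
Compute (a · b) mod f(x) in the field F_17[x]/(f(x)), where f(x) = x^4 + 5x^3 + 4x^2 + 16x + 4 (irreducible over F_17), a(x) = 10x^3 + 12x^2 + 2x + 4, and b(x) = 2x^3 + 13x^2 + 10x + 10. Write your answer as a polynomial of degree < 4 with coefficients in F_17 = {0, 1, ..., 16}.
a · b ≡ 15x^3 + 16x^2 + 9x + 9 (mod f(x))

Multiply in F_17[x]: a(x)·b(x) = (10x^3 + 12x^2 + 2x + 4)·(2x^3 + 13x^2 + 10x + 10) = 3x^6 + x^5 + 5x^4 + 16x^3 + 5x^2 + 9x + 6. This has degree ≥ 4, so divide by f(x) over F_17: 3x^6 + x^5 + 5x^4 + 16x^3 + 5x^2 + 9x + 6 = (3x^2 + 3x + 12)·(x^4 + 5x^3 + 4x^2 + 16x + 4) + (15x^3 + 16x^2 + 9x + 9). Hence a·b ≡ 15x^3 + 16x^2 + 9x + 9 (mod f). (F_17[x]/(f) is a field with 17^4 = 83521 elements since f is irreducible of degree 4.)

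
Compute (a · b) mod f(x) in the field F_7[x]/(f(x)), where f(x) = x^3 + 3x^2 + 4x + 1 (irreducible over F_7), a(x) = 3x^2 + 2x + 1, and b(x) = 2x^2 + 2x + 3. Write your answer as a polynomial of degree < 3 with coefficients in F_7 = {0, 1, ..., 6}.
a · b ≡ x^2 + 6x + 4 (mod f(x))

Multiply in F_7[x]: a(x)·b(x) = (3x^2 + 2x + 1)·(2x^2 + 2x + 3) = 6x^4 + 3x^3 + x^2 + x + 3. This has degree ≥ 3, so divide by f(x) over F_7: 6x^4 + 3x^3 + x^2 + x + 3 = (6x + 6)·(x^3 + 3x^2 + 4x + 1) + (x^2 + 6x + 4). Hence a·b ≡ x^2 + 6x + 4 (mod f). (F_7[x]/(f) is a field with 7^3 = 343 elements since f is irreducible of degree 3.)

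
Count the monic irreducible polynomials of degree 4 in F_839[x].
There are 123876017580 monic irreducible polynomials of degree 4 over F_839

Each element of F_{839^4} that lies in no proper subfield is a root of exactly one monic irreducible of degree 4 over F_839, and each such polynomial has 4 distinct roots in F_{839^4}. By Möbius inversion the count is N_839(4) = (1/4) Σ_{d|4} μ(4/d) · 839^d = (1/4)(μ(4)·839^1 + μ(2)·839^2 + μ(1)·839^4) = 495504070320/4 = 123876017580.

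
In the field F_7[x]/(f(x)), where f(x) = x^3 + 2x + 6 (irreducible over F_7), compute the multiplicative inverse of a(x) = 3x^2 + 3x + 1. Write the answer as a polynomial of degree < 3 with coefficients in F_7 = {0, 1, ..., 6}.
a(x)^(-1) ≡ 2x^2 + 4x + 4 (mod f(x))

Since f is irreducible over F_7, F_7[x]/(f) is a field and a(x) ≠ 0 has an inverse. Apply the extended Euclidean algorithm to f(x) and a(x) in F_7[x]: f(x) = (5x + 2)·a(x) + (5x + 4);  a(x) = (2x + 6)·(5x + 4) + (5). The last nonzero remainder is the constant 5 = gcd(f, a) in F_7. Back-substituting through the division chain expresses 5 = s(x)·a(x) + t(x)·f(x) with s(x) ≡ 3x^2 + 6x + 6 (mod f), so (3x^2 + 6x + 6)·a(x) ≡ 5 (mod f). Multiplying by 5^(-1) ≡ 3 in F_7 gives a(x)^(-1) ≡ 3·(3x^2 + 6x + 6) ≡ 2x^2 + 4x + 4 (mod f). Check: (3x^2 + 3x + 1)·(2x^2 + 4x + 4) = 6x^4 + 4x^3 + 5x^2 + 2x + 4 ≡ 1 (mod x^3 + 2x + 6).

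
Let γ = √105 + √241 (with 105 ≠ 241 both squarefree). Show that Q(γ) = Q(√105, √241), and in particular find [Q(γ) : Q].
[Q(γ) : Q] = 4 (equivalently, Q(γ) = Q(√105, √241))

Obviously Q(γ) ⊆ Q(√105, √241), and [Q(√105, √241):Q] = 4 (since 105, 241 are distinct squarefree integers > 1 with 25305 not a perfect square). To show equality we compute the minimal polynomial of γ. From γ = √105 + √241: γ^2 = 105 + 2√(25305) + 241 = 346 + 2√(25305), so γ^2 - 346 = 2√(25305); squaring, (γ^2 - 346)^2 = 4·25305, i.e. γ^4 - 692γ^2 + 119716 - 101220 = 0, i.e. γ^4 - 692γ^2 + 18496 = 0. So γ is a root of x^4 - 692x^2 + 18496. This polynomial is irreducible over Q: it has no rational root (each ±√105 ± √241 is irrational), and any factorization into two quadratics over Q would force √(25305) ∈ Q (pairing opposite roots) or √105, √241 ∈ Q (other pairings), all impossible. Hence [Q(γ):Q] = 4 = [Q(√105, √241):Q], so Q(γ) = Q(√105, √241).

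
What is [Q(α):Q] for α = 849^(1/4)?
[Q(α):Q] = 4

α is a root of x^4 - 849. By Eisenstein's criterion at the prime p = 3 (which divides the constant term 849 but p^2 = 9 does not, since 849 is squarefree), x^4 - 849 is irreducible over Q. Hence [Q(α):Q] = 4.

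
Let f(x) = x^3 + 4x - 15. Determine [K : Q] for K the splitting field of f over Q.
[K : Q] = 6

By the rational root test, any rational root of the monic integer polynomial f(x) = x^3 + 4x - 15 must be an integer dividing the constant term -15, i.e. one of ±{1, 3, 5, 15}. Evaluating: f(1) = -10, f(-1) = -20, f(3) = 24, f(-3) = -54, f(5) = 130, f(-5) = -160, f(15) = 3420, f(-15) = -3450; none is 0, so f has no rational root and is therefore irreducible over Q (a cubic with no linear factor over a field is irreducible). For an irreducible cubic, the Galois group is A_3 or S_3 according as the discriminant disc(f) = -4a^3 - 27b^2 = -4·(4)^3 - 27·(-15)^2 = -6331 is or is not a square in Q. Here disc(f) = -6331 is not a perfect square in Q, so the Galois group of f over Q is not contained in A_3 and must be all of S_3. The splitting field has degree |S_3| = 6 over Q, so [K : Q] = 6.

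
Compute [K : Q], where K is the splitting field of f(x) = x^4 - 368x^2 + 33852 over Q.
[K : Q] = 4

Solving the quadratic in x^2: x^2 = (368 ± √(368^2 - 4·33852))/2 = (368 ± √16)/2 = (368 ± 4)/2, giving x^2 = 186 or x^2 = 182. So f(x) = (x^2 - 186)(x^2 - 182) and the roots of f are ±√186, ±√182. Hence the splitting field is K = Q(√186, √182). Since 186 and 182 are distinct squarefree integers > 1, their product 33852 is not a perfect square, so √182 ∉ Q(√186). By the tower law [K:Q] = [Q(√186,√182):Q(√186)] · [Q(√186):Q] = 2 · 2 = 4.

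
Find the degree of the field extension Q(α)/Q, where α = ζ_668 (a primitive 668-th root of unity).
[Q(α):Q] = 332

The minimal polynomial of ζ_668 over Q is the 668-th cyclotomic polynomial Φ_668(x), which is irreducible over Q and has degree φ(668) = 332. Hence [Q(α):Q] = φ(668) = 332.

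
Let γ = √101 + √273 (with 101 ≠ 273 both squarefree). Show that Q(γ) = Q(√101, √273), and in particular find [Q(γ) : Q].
[Q(γ) : Q] = 4 (equivalently, Q(γ) = Q(√101, √273))

Obviously Q(γ) ⊆ Q(√101, √273), and [Q(√101, √273):Q] = 4 (since 101, 273 are distinct squarefree integers > 1 with 27573 not a perfect square). To show equality we compute the minimal polynomial of γ. From γ = √101 + √273: γ^2 = 101 + 2√(27573) + 273 = 374 + 2√(27573), so γ^2 - 374 = 2√(27573); squaring, (γ^2 - 374)^2 = 4·27573, i.e. γ^4 - 748γ^2 + 139876 - 110292 = 0, i.e. γ^4 - 748γ^2 + 29584 = 0. So γ is a root of x^4 - 748x^2 + 29584. This polynomial is irreducible over Q: it has no rational root (each ±√101 ± √273 is irrational), and any factorization into two quadratics over Q would force √(27573) ∈ Q (pairing opposite roots) or √101, √273 ∈ Q (other pairings), all impossible. Hence [Q(γ):Q] = 4 = [Q(√101, √273):Q], so Q(γ) = Q(√101, √273).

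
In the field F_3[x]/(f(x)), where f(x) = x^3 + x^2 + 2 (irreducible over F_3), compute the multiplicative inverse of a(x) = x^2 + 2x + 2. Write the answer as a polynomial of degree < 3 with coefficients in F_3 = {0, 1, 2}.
a(x)^(-1) ≡ 2x + 1 (mod f(x))

Since f is irreducible over F_3, F_3[x]/(f) is a field and a(x) ≠ 0 has an inverse. Apply the extended Euclidean algorithm to f(x) and a(x) in F_3[x]: f(x) = (x + 2)·a(x) + (1). The last nonzero remainder is the constant 1 = gcd(f, a) in F_3. Back-substituting through the division chain expresses 1 = s(x)·a(x) + t(x)·f(x) with s(x) ≡ 2x + 1 (mod f), so a(x)^(-1) ≡ s(x) = 2x + 1 (mod f). Check: (x^2 + 2x + 2)·(2x + 1) = 2x^3 + 2x^2 + 2 ≡ 1 (mod x^3 + x^2 + 2).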